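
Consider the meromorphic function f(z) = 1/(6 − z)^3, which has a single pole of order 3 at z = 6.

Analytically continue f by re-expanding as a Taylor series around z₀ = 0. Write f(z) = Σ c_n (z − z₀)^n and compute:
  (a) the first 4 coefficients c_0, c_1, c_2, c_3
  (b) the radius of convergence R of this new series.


Let w = z − z₀, so z = z₀ + w.
Then 6 − z = 6 − (z₀ + w) = (6 − z₀) − w = 6 − w.
f(z) = 1/(6 − w)^3 = (1/(6)^3) · (1 − w/(6))^{−3}.
By the binomial series (1−u)^{−3} = Σ_{n≥0} C(n+2, 2) u^n for |u|<1, with u = w/(6):
  c_n = C(n+2, 2) / (6)^(n+3).
  c_0 = 1/(6)^3 = 1/216.
  c_1 = 3/(6)^4 = 1/432.
  c_2 = 6/(6)^5 = 1/1296.
  c_3 = 10/(6)^6 = 5/23328.
The series is valid for |w/d| < 1, i.e. |z − z₀| < |d|.
Radius of convergence: R = |6 − z₀| = |6| = 6 (distance from z₀ to the singularity z = 6).

c_0 = 1/216, c_1 = 1/432, c_2 = 1/1296, c_3 = 5/23328; R = 6.


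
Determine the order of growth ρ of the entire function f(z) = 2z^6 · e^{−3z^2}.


M(r) = max_{|z|=r} |2|·|z|^6·|e^{−3z^2}| = 2·r^6 · e^{3r^2} (the factors attain their maxima compatibly on |z|=r). Then log M(r) = log 2 + 6·log r + 3r^2, dominated by the last term, so log log M(r) ~ 2·log r. The polynomial factor 2z^6 contributes only a log r term and does not affect the order. ρ = 2.
Therefore ρ = 2.

Order ρ = 2.


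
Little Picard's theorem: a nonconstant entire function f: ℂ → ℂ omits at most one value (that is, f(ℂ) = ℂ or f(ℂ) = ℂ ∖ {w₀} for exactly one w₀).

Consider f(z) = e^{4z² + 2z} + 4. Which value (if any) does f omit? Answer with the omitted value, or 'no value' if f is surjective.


Little Picard bounds the complement of f(ℂ) to at most one point.
The exponent g(z) = 4z² + 2z is a nonconstant polynomial, hence surjective onto ℂ. So e^{g(z)} takes every value in {e^w : w ∈ ℂ} = ℂ ∖ {0}. Adding 4 shifts the range to ℂ ∖ {4}. f omits exactly 4.

Omitted value: 4.


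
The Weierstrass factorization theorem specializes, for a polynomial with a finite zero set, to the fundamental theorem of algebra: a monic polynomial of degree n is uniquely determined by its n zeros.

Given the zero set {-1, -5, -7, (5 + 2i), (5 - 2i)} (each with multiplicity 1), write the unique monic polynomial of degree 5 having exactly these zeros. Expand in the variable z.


The polynomial is p(z) = ∏_{α ∈ S} (z − α), where S = {-1, -5, -7, (5 + 2i), (5 - 2i)}.
Expanding the product yields: p(z) = z^5 + 3·z^4 -54·z^3 -58·z^2 + 1013·z + 1015.
Note conjugate pairs combine to real quadratics: (z − (5+2i))(z − (5−2i)) = z² − 10z + 29.
The resulting polynomial has degree 5 and real coefficients as required.

p(z) = z^5 + 3·z^4 -54·z^3 -58·z^2 + 1013·z + 1015.


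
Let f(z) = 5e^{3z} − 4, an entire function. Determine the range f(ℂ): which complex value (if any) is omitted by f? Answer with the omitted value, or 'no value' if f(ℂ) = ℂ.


Little Picard bounds the complement of f(ℂ) to at most one point.
e^{3z} is never zero on ℂ, so 5·e^{3z} takes every value in ℂ ∖ {0}. Adding -4 shifts the range to ℂ ∖ {-4}. Thus f omits exactly the value -4.

Omitted value: -4.


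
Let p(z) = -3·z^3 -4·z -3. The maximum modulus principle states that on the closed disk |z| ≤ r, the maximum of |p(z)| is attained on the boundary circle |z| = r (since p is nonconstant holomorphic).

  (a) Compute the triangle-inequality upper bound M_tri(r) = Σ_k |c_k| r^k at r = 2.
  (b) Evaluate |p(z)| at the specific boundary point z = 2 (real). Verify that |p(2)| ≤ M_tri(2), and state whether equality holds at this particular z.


Coefficients: c_0 = -3, c_1 = -4, c_2 = 0, c_3 = -3. Radius r = 2.
Part (a). Triangle bound: M_tri(r) = Σ_k |c_k| r^k
  = |-3|·2^0 + |-4|·2^1 + |0|·2^2 + |-3|·2^3
  = 3 + 8 + 0 + 24 = 35.
This bounds M(r) := max_{|z|=r} |p(z)| from above; equality holds iff all terms c_k z^k can be made to align in phase at a single z on |z|=r.
Part (b). At z = 2 (real, on the circle |z| = r):
  p(2) = (-3)·2^0 + (-4)·2^1 + (0)·2^2 + (-3)·2^3 = -35.
  |p(2)| = 35.
Since all nonzero coefficients share the same sign, |p(2)| = 35 = M_tri(2); the triangle bound is attained at z = 2, so in fact M(r) = 35.

M_tri(2) = 35; |p(2)| = 35; equality at z=2: yes.


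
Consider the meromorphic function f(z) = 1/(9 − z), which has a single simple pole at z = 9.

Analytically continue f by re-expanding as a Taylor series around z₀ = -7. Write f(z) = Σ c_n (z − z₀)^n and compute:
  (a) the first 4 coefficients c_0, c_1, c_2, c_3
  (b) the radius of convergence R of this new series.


Let w = z − z₀, so z = z₀ + w.
Then 9 − z = 9 − (z₀ + w) = (9 − z₀) − w = 16 − w.
f(z) = 1/(16 − w) = (1/(16)) · 1/(1 − w/(16)) = Σ_{n≥0} w^n / (16)^(n+1).
So c_n = 1/(16)^(n+1):
  c_0 = 1/(16)^1 = 1/16.
  c_1 = 1/(16)^2 = 1/256.
  c_2 = 1/(16)^3 = 1/4096.
  c_3 = 1/(16)^4 = 1/65536.
The series is valid for |w/d| < 1, i.e. |z − z₀| < |d|.
Radius of convergence: R = |9 − z₀| = |16| = 16 (distance from z₀ to the singularity z = 9).

c_0 = 1/16, c_1 = 1/256, c_2 = 1/4096, c_3 = 1/65536; R = 16.


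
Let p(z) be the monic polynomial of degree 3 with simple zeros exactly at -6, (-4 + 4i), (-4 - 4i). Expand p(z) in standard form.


The polynomial is p(z) = ∏_{α ∈ S} (z − α), where S = {-6, (-4 + 4i), (-4 - 4i)}.
Expanding the product yields: p(z) = z^3 + 14·z^2 + 80·z + 192.
Note conjugate pairs combine to real quadratics: (z − (-4+4i))(z − (-4−4i)) = z² + 8z + 32.
The resulting polynomial has degree 3 and real coefficients as required.

p(z) = z^3 + 14·z^2 + 80·z + 192.


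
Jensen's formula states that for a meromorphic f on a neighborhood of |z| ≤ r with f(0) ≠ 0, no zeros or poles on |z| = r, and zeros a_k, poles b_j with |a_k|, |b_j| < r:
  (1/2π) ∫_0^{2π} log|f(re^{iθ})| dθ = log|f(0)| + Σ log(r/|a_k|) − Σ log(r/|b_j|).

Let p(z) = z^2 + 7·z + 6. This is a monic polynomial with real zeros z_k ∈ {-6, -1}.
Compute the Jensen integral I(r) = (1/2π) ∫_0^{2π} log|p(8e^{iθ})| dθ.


Zeros: -6, -1; r = 8.
Inside |z| < r: -6, -1. Outside (|z| ≥ r): ∅.
p(0) = 6, so log|p(0)| = log(6) = 1.7918.
Apply Jensen: I(r) = log|p(0)| + Σ_k log(r/|z_k|), summed over zeros inside |z| < r.
  log(r/|z_k|) for z_k = -6: log(8/6) = 0.2877
  log(r/|z_k|) for z_k = -1: log(8/1) = 2.0794
Sum over inside zeros: 2.3671.
I(r) = log|p(0)| + (inside sum) = 1.7918 + 2.3671 = 4.1589.
Closed form (all zeros inside, monic): I(r) = n·log(r) = 2·log(8) = 4.1589. ✓

I(r) ≈ 4.1589.


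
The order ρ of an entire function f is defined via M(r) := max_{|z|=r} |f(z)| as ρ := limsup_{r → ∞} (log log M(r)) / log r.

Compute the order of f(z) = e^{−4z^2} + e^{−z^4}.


Each summand is entire of order 2 and 4 respectively (as in the single-exponential case). The order of a sum is at most the max of the orders, so ρ ≤ 4. For the lower bound: on |z|=r choose arg z so that -1z^4 is real positive; then |e^{-1z^4}| = e^{1r^4} while |e^{-4z^2}| ≤ e^{4r^2} = o(e^{1r^4}). So |f| ≥ e^{1r^4}(1 − o(1)) and ρ ≥ 4. Hence ρ = max(2, 4) = 4.
Therefore ρ = 4.

Order ρ = 4.


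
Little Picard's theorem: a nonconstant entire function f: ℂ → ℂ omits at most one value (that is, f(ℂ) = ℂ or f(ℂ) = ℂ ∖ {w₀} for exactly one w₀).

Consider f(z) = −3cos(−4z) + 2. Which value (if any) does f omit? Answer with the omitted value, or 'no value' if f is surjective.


Little Picard bounds the complement of f(ℂ) to at most one point.
cos is entire and surjective onto ℂ: for every w ∈ ℂ, cos(ζ) = w has a solution ζ ∈ ℂ (e.g., via the complex inverse arccos). With ζ = −4z this gives z = ζ/(-4). Then -3·cos(−4z) takes every value in -3·ℂ = ℂ, and adding 2 is a bijection of ℂ. So f is surjective and omits no value. (Note: only on the real line is cos bounded by [−1, 1].)

Omitted value: no value.


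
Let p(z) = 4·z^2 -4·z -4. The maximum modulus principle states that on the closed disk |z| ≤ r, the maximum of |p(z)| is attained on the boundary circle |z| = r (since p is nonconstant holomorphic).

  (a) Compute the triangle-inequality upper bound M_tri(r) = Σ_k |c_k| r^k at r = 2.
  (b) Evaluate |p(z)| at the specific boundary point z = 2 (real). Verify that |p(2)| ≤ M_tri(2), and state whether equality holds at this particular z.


Coefficients: c_0 = -4, c_1 = -4, c_2 = 4. Radius r = 2.
Part (a). Triangle bound: M_tri(r) = Σ_k |c_k| r^k
  = |-4|·2^0 + |-4|·2^1 + |4|·2^2
  = 4 + 8 + 16 = 28.
This bounds M(r) := max_{|z|=r} |p(z)| from above; equality holds iff all terms c_k z^k can be made to align in phase at a single z on |z|=r.
Part (b). At z = 2 (real, on the circle |z| = r):
  p(2) = (-4)·2^0 + (-4)·2^1 + (4)·2^2 = 4.
  |p(2)| = 4.
Check: |p(2)| = 4 ≤ 28 = M_tri(2). ✓ Equality does not hold at z = 2 (the coefficients have mixed signs, so the terms do not all align in phase there).

M_tri(2) = 28; |p(2)| = 4; equality at z=2: no.


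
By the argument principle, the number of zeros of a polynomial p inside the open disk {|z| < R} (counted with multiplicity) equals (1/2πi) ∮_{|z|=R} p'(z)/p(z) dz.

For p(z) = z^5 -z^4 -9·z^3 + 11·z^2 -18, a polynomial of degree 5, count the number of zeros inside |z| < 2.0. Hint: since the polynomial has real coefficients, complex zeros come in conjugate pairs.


The zeros of p are: 3, -1, -3, (1 + 1i), (1 - 1i).
Their magnitudes are: 3, 1, 3, 1.414, 1.414.
Zeros with |z| < R = 2.0: -1, (1 + 1i), (1 - 1i).
Count = 3.
By the argument principle, (1/2πi) ∮_{|z|=R} p'(z)/p(z) dz equals exactly this count.

Number of zeros inside |z| < 2.0: 3.


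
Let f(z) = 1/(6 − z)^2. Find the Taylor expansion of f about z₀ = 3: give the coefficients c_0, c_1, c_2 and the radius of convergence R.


Let w = z − z₀, so z = z₀ + w.
Then 6 − z = 6 − (z₀ + w) = (6 − z₀) − w = 3 − w.
f(z) = 1/(3 − w)^2 = (1/(3)^2) · (1 − w/(3))^{−2}.
By the binomial series (1−u)^{−2} = Σ_{n≥0} C(n+1, 1) u^n for |u|<1, with u = w/(3):
  c_n = C(n+1, 1) / (3)^(n+2).
  c_0 = 1/(3)^2 = 1/9.
  c_1 = 2/(3)^3 = 2/27.
  c_2 = 3/(3)^4 = 1/27.
The series is valid for |w/d| < 1, i.e. |z − z₀| < |d|.
Radius of convergence: R = |6 − z₀| = |3| = 3 (distance from z₀ to the singularity z = 6).

c_0 = 1/9, c_1 = 2/27, c_2 = 1/27; R = 3.


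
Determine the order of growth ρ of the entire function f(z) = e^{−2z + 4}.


|e^{−2z + 4}| = e^{Re(-2·z) + 4} ≤ e^{2|z|^1 + 4} = e^{2r^1 + 4} on |z| = r, so ρ ≤ 1. Choosing z on |z|=r so that -2·z is real positive (always possible by picking arg z appropriately) gives |f(z)| = e^{2r^1 + 4}, matching the bound. The additive constant 4 does not affect log log M(r) ~ 1·log r. Hence ρ = 1.
Therefore ρ = 1.

Order ρ = 1.


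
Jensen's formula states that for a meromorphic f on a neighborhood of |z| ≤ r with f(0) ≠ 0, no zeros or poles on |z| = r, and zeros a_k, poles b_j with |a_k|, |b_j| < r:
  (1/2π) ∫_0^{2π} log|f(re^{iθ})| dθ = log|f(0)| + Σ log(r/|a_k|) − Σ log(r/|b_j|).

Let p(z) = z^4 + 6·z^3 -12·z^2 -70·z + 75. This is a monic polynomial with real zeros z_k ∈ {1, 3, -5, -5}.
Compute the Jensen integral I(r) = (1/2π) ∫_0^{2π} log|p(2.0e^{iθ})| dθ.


Zeros: -5, -5, 1, 3; r = 2.0.
Inside |z| < r: 1. Outside (|z| ≥ r): -5, -5, 3.
p(0) = 75, so log|p(0)| = log(75) = 4.3175.
Apply Jensen: I(r) = log|p(0)| + Σ_k log(r/|z_k|), summed over zeros inside |z| < r.
  log(r/|z_k|) for z_k = 1: log(2.0/1) = 0.6931
  Outside zeros (-5, -5, 3) contribute nothing to the Jensen sum.
Sum over inside zeros: 0.6931.
I(r) = log|p(0)| + (inside sum) = 4.3175 + 0.6931 = 5.0106.
Note: since some zeros are outside |z| ≤ r, the simplified n·log(r) form does NOT apply — only the inside zeros contribute.

I(r) ≈ 5.0106.


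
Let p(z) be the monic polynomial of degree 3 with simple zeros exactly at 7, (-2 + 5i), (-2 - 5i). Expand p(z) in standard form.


The polynomial is p(z) = ∏_{α ∈ S} (z − α), where S = {7, (-2 + 5i), (-2 - 5i)}.
Expanding the product yields: p(z) = z^3 -3·z^2 + z -203.
Note conjugate pairs combine to real quadratics: (z − (-2+5i))(z − (-2−5i)) = z² + 4z + 29.
The resulting polynomial has degree 3 and real coefficients as required.

p(z) = z^3 -3·z^2 + z -203.


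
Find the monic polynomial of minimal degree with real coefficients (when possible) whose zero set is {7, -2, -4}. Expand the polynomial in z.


The polynomial is p(z) = ∏_{α ∈ S} (z − α), where S = {7, -2, -4}.
Expanding the product yields: p(z) = z^3 -z^2 -34·z -56.
The resulting polynomial has degree 3 and real coefficients as required.

p(z) = z^3 -z^2 -34·z -56.


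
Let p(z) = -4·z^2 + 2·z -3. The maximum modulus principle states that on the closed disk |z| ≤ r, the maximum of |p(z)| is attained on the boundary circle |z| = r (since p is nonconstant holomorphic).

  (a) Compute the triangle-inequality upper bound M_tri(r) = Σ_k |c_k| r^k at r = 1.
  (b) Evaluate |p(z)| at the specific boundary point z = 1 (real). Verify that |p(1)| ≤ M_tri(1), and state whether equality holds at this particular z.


Coefficients: c_0 = -3, c_1 = 2, c_2 = -4. Radius r = 1.
Part (a). Triangle bound: M_tri(r) = Σ_k |c_k| r^k
  = |-3|·1^0 + |2|·1^1 + |-4|·1^2
  = 3 + 2 + 4 = 9.
This bounds M(r) := max_{|z|=r} |p(z)| from above; equality holds iff all terms c_k z^k can be made to align in phase at a single z on |z|=r.
Part (b). At z = 1 (real, on the circle |z| = r):
  p(1) = (-3)·1^0 + (2)·1^1 + (-4)·1^2 = -5.
  |p(1)| = 5.
Check: |p(1)| = 5 ≤ 9 = M_tri(1). ✓ Equality does not hold at z = 1 (the coefficients have mixed signs, so the terms do not all align in phase there).

M_tri(1) = 9; |p(1)| = 5; equality at z=1: no.


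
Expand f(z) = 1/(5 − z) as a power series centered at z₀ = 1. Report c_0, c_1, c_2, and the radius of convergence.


Let w = z − z₀, so z = z₀ + w.
Then 5 − z = 5 − (z₀ + w) = (5 − z₀) − w = 4 − w.
f(z) = 1/(4 − w) = (1/(4)) · 1/(1 − w/(4)) = Σ_{n≥0} w^n / (4)^(n+1).
So c_n = 1/(4)^(n+1):
  c_0 = 1/(4)^1 = 1/4.
  c_1 = 1/(4)^2 = 1/16.
  c_2 = 1/(4)^3 = 1/64.
The series is valid for |w/d| < 1, i.e. |z − z₀| < |d|.
Radius of convergence: R = |5 − z₀| = |4| = 4 (distance from z₀ to the singularity z = 5).

c_0 = 1/4, c_1 = 1/16, c_2 = 1/64; R = 4.


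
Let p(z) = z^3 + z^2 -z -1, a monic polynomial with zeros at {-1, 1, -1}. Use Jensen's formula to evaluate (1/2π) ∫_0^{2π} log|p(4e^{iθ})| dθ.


Zeros: -1, -1, 1; r = 4.
Inside |z| < r: -1, -1, 1. Outside (|z| ≥ r): ∅.
p(0) = -1, so log|p(0)| = log(1) = 0.0000.
Apply Jensen: I(r) = log|p(0)| + Σ_k log(r/|z_k|), summed over zeros inside |z| < r.
  log(r/|z_k|) for z_k = -1: log(4/1) = 1.3863
  log(r/|z_k|) for z_k = 1: log(4/1) = 1.3863
  log(r/|z_k|) for z_k = -1: log(4/1) = 1.3863
Sum over inside zeros: 4.1589.
I(r) = log|p(0)| + (inside sum) = 0.0000 + 4.1589 = 4.1589.
Closed form (all zeros inside, monic): I(r) = n·log(r) = 3·log(4) = 4.1589. ✓

I(r) ≈ 4.1589.


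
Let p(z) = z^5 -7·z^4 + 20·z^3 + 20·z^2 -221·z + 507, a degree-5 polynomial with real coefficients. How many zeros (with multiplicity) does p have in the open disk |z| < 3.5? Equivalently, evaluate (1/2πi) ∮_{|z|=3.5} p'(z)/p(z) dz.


The zeros of p are: (3 + 2i), (3 - 2i), -3, (2 + 3i), (2 - 3i).
Their magnitudes are: 3.606, 3.606, 3, 3.606, 3.606.
Zeros with |z| < R = 3.5: -3.
Count = 1.
By the argument principle, (1/2πi) ∮_{|z|=R} p'(z)/p(z) dz equals exactly this count.

Number of zeros inside |z| < 3.5: 1.


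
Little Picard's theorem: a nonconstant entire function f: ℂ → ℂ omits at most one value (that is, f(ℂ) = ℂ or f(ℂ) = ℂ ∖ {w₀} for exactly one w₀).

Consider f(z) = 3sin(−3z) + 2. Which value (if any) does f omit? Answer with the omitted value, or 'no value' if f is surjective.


Little Picard bounds the complement of f(ℂ) to at most one point.
sin is entire and surjective onto ℂ: for every w ∈ ℂ, sin(ζ) = w has a solution ζ ∈ ℂ (e.g., via the complex inverse arcsin). With ζ = −3z this gives z = ζ/(-3). Then 3·sin(−3z) takes every value in 3·ℂ = ℂ, and adding 2 is a bijection of ℂ. So f is surjective and omits no value. (Note: only on the real line is sin bounded by [−1, 1].)

Omitted value: no value.


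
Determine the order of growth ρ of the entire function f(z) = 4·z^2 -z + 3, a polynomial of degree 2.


|f(z)| ≤ Σ|c_k|·r^k = O(r^2) as r → ∞. Polynomial growth is O(e^{r^ε}) for every ε > 0 (since r^2/e^{r^ε} → 0), so ρ ≤ ε for all ε > 0, i.e. ρ = 0. Every nonconstant polynomial has order 0.
Therefore ρ = 0.

Order ρ = 0.


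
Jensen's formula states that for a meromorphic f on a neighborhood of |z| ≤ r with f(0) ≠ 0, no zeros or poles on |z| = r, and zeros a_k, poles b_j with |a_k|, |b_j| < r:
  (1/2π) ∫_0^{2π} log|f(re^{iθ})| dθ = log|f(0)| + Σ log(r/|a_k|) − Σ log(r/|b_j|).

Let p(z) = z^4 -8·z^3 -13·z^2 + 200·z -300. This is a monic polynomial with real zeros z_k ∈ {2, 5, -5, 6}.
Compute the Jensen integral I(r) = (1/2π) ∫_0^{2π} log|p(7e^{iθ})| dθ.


Zeros: -5, 2, 5, 6; r = 7.
Inside |z| < r: -5, 2, 5, 6. Outside (|z| ≥ r): ∅.
p(0) = -300, so log|p(0)| = log(300) = 5.7038.
Apply Jensen: I(r) = log|p(0)| + Σ_k log(r/|z_k|), summed over zeros inside |z| < r.
  log(r/|z_k|) for z_k = 2: log(7/2) = 1.2528
  log(r/|z_k|) for z_k = 5: log(7/5) = 0.3365
  log(r/|z_k|) for z_k = -5: log(7/5) = 0.3365
  log(r/|z_k|) for z_k = 6: log(7/6) = 0.1542
Sum over inside zeros: 2.0799.
I(r) = log|p(0)| + (inside sum) = 5.7038 + 2.0799 = 7.7836.
Closed form (all zeros inside, monic): I(r) = n·log(r) = 4·log(7) = 7.7836. ✓

I(r) ≈ 7.7836.


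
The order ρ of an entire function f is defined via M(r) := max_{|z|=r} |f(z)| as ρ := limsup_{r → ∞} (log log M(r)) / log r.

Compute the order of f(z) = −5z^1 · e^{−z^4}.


M(r) = max_{|z|=r} |-5|·|z|^1·|e^{−z^4}| = 5·r^1 · e^{1r^4} (the factors attain their maxima compatibly on |z|=r). Then log M(r) = log 5 + 1·log r + 1r^4, dominated by the last term, so log log M(r) ~ 4·log r. The polynomial factor -5z^1 contributes only a log r term and does not affect the order. ρ = 4.
Therefore ρ = 4.

Order ρ = 4.


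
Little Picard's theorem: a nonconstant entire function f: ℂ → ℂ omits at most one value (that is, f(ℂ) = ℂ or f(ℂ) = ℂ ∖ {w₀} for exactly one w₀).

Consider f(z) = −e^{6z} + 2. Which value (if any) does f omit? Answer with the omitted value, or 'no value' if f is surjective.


Little Picard bounds the complement of f(ℂ) to at most one point.
e^{6z} is never zero on ℂ, so -1·e^{6z} takes every value in ℂ ∖ {0}. Adding 2 shifts the range to ℂ ∖ {2}. Thus f omits exactly the value 2.

Omitted value: 2.


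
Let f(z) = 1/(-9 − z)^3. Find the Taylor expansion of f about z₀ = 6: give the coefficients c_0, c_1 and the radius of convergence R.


Let w = z − z₀, so z = z₀ + w.
Then -9 − z = -9 − (z₀ + w) = (-9 − z₀) − w = -15 − w.
f(z) = 1/(-15 − w)^3 = (1/(-15)^3) · (1 − w/(-15))^{−3}.
By the binomial series (1−u)^{−3} = Σ_{n≥0} C(n+2, 2) u^n for |u|<1, with u = w/(-15):
  c_n = C(n+2, 2) / (-15)^(n+3).
  c_0 = 1/(-15)^3 = -1/3375.
  c_1 = 3/(-15)^4 = 1/16875.
The series is valid for |w/d| < 1, i.e. |z − z₀| < |d|.
Radius of convergence: R = |-9 − z₀| = |-15| = 15 (distance from z₀ to the singularity z = -9).

c_0 = -1/3375, c_1 = 1/16875; R = 15.


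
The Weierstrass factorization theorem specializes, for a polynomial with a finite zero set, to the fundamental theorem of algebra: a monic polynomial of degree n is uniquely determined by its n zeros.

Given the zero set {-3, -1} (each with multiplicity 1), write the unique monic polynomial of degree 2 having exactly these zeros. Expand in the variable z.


The polynomial is p(z) = ∏_{α ∈ S} (z − α), where S = {-3, -1}.
Expanding the product yields: p(z) = z^2 + 4·z + 3.
The resulting polynomial has degree 2 and real coefficients as required.

p(z) = z^2 + 4·z + 3.


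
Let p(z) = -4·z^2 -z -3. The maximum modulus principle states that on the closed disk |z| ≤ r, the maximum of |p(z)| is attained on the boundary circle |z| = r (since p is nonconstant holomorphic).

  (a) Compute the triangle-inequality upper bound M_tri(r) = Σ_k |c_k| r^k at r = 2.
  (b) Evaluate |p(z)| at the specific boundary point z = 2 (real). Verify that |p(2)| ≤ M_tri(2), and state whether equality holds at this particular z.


Coefficients: c_0 = -3, c_1 = -1, c_2 = -4. Radius r = 2.
Part (a). Triangle bound: M_tri(r) = Σ_k |c_k| r^k
  = |-3|·2^0 + |-1|·2^1 + |-4|·2^2
  = 3 + 2 + 16 = 21.
This bounds M(r) := max_{|z|=r} |p(z)| from above; equality holds iff all terms c_k z^k can be made to align in phase at a single z on |z|=r.
Part (b). At z = 2 (real, on the circle |z| = r):
  p(2) = (-3)·2^0 + (-1)·2^1 + (-4)·2^2 = -21.
  |p(2)| = 21.
Since all nonzero coefficients share the same sign, |p(2)| = 21 = M_tri(2); the triangle bound is attained at z = 2, so in fact M(r) = 21.

M_tri(2) = 21; |p(2)| = 21; equality at z=2: yes.


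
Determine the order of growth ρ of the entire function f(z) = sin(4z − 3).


sin(w) is a linear combination of e^{iw} and e^{−iw} (or e^w, e^{−w} in the hyperbolic case), so |sin(w)| ≤ e^{|w|}. With w = 4z − 3, |w| ≤ 4|z| + 3 = 4r + 3 on |z| = r, giving M(r) ≤ e^{4r + 3}, so ρ ≤ 1. On a suitable ray (z = it for sin/cos; z = t for sinh/cosh, t real → ∞), |sin(4z − 3)| grows like e^{4|t|}/2, so ρ ≥ 1. Hence ρ = 1.
Therefore ρ = 1.

Order ρ = 1.


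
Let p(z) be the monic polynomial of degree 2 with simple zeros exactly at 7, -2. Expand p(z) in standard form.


The polynomial is p(z) = ∏_{α ∈ S} (z − α), where S = {7, -2}.
Expanding the product yields: p(z) = z^2 -5·z -14.
The resulting polynomial has degree 2 and real coefficients as required.

p(z) = z^2 -5·z -14.


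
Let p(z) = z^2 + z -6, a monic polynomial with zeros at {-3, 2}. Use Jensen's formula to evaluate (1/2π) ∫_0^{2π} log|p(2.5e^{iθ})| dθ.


Zeros: -3, 2; r = 2.5.
Inside |z| < r: 2. Outside (|z| ≥ r): -3.
p(0) = -6, so log|p(0)| = log(6) = 1.7918.
Apply Jensen: I(r) = log|p(0)| + Σ_k log(r/|z_k|), summed over zeros inside |z| < r.
  log(r/|z_k|) for z_k = 2: log(2.5/2) = 0.2231
  Outside zeros (-3) contribute nothing to the Jensen sum.
Sum over inside zeros: 0.2231.
I(r) = log|p(0)| + (inside sum) = 1.7918 + 0.2231 = 2.0149.
Note: since some zeros are outside |z| ≤ r, the simplified n·log(r) form does NOT apply — only the inside zeros contribute.

I(r) ≈ 2.0149.


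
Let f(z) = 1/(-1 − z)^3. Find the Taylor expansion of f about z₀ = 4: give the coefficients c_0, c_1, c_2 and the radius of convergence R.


Let w = z − z₀, so z = z₀ + w.
Then -1 − z = -1 − (z₀ + w) = (-1 − z₀) − w = -5 − w.
f(z) = 1/(-5 − w)^3 = (1/(-5)^3) · (1 − w/(-5))^{−3}.
By the binomial series (1−u)^{−3} = Σ_{n≥0} C(n+2, 2) u^n for |u|<1, with u = w/(-5):
  c_n = C(n+2, 2) / (-5)^(n+3).
  c_0 = 1/(-5)^3 = -1/125.
  c_1 = 3/(-5)^4 = 3/625.
  c_2 = 6/(-5)^5 = -6/3125.
The series is valid for |w/d| < 1, i.e. |z − z₀| < |d|.
Radius of convergence: R = |-1 − z₀| = |-5| = 5 (distance from z₀ to the singularity z = -1).

c_0 = -1/125, c_1 = 3/625, c_2 = -6/3125; R = 5.


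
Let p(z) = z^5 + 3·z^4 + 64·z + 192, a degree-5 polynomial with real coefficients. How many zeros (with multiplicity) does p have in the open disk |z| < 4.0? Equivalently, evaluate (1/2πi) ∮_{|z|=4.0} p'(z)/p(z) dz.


The zeros of p are: -3, (2 + 2i), (2 - 2i), (-2 + 2i), (-2 - 2i).
Their magnitudes are: 3, 2.828, 2.828, 2.828, 2.828.
Zeros with |z| < R = 4.0: -3, (2 + 2i), (2 - 2i), (-2 + 2i), (-2 - 2i).
Count = 5.
By the argument principle, (1/2πi) ∮_{|z|=R} p'(z)/p(z) dz equals exactly this count.

Number of zeros inside |z| < 4.0: 5.


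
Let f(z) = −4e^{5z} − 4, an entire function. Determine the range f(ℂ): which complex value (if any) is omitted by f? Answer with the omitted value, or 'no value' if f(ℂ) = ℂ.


Little Picard bounds the complement of f(ℂ) to at most one point.
e^{5z} is never zero on ℂ, so -4·e^{5z} takes every value in ℂ ∖ {0}. Adding -4 shifts the range to ℂ ∖ {-4}. Thus f omits exactly the value -4.

Omitted value: -4.


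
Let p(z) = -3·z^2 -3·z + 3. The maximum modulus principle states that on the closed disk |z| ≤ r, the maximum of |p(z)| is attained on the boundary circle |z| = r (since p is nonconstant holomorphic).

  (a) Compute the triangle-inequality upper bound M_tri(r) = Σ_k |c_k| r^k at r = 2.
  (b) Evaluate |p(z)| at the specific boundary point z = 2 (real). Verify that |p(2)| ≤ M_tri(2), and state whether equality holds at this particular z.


Coefficients: c_0 = 3, c_1 = -3, c_2 = -3. Radius r = 2.
Part (a). Triangle bound: M_tri(r) = Σ_k |c_k| r^k
  = |3|·2^0 + |-3|·2^1 + |-3|·2^2
  = 3 + 6 + 12 = 21.
This bounds M(r) := max_{|z|=r} |p(z)| from above; equality holds iff all terms c_k z^k can be made to align in phase at a single z on |z|=r.
Part (b). At z = 2 (real, on the circle |z| = r):
  p(2) = (3)·2^0 + (-3)·2^1 + (-3)·2^2 = -15.
  |p(2)| = 15.
Check: |p(2)| = 15 ≤ 21 = M_tri(2). ✓ Equality does not hold at z = 2 (the coefficients have mixed signs, so the terms do not all align in phase there).

M_tri(2) = 21; |p(2)| = 15; equality at z=2: no.


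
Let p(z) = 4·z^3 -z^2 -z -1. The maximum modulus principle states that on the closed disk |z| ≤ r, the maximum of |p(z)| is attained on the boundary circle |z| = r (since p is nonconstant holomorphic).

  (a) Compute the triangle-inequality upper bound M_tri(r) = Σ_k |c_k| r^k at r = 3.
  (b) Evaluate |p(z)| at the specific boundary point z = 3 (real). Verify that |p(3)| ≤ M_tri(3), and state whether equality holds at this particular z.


Coefficients: c_0 = -1, c_1 = -1, c_2 = -1, c_3 = 4. Radius r = 3.
Part (a). Triangle bound: M_tri(r) = Σ_k |c_k| r^k
  = |-1|·3^0 + |-1|·3^1 + |-1|·3^2 + |4|·3^3
  = 1 + 3 + 9 + 108 = 121.
This bounds M(r) := max_{|z|=r} |p(z)| from above; equality holds iff all terms c_k z^k can be made to align in phase at a single z on |z|=r.
Part (b). At z = 3 (real, on the circle |z| = r):
  p(3) = (-1)·3^0 + (-1)·3^1 + (-1)·3^2 + (4)·3^3 = 95.
  |p(3)| = 95.
Check: |p(3)| = 95 ≤ 121 = M_tri(3). ✓ Equality does not hold at z = 3 (the coefficients have mixed signs, so the terms do not all align in phase there).

M_tri(3) = 121; |p(3)| = 95; equality at z=3: no.


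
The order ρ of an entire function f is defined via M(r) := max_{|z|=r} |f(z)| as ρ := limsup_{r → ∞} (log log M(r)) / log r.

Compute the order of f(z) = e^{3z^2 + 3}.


|e^{3z^2 + 3}| = e^{Re(3·z^2) + 3} ≤ e^{3|z|^2 + 3} = e^{3r^2 + 3} on |z| = r, so ρ ≤ 2. Choosing z on |z|=r so that 3·z^2 is real positive (always possible by picking arg z appropriately) gives |f(z)| = e^{3r^2 + 3}, matching the bound. The additive constant 3 does not affect log log M(r) ~ 2·log r. Hence ρ = 2.
Therefore ρ = 2.

Order ρ = 2.


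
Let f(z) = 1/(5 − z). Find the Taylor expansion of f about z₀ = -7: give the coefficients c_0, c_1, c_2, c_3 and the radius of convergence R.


Let w = z − z₀, so z = z₀ + w.
Then 5 − z = 5 − (z₀ + w) = (5 − z₀) − w = 12 − w.
f(z) = 1/(12 − w) = (1/(12)) · 1/(1 − w/(12)) = Σ_{n≥0} w^n / (12)^(n+1).
So c_n = 1/(12)^(n+1):
  c_0 = 1/(12)^1 = 1/12.
  c_1 = 1/(12)^2 = 1/144.
  c_2 = 1/(12)^3 = 1/1728.
  c_3 = 1/(12)^4 = 1/20736.
The series is valid for |w/d| < 1, i.e. |z − z₀| < |d|.
Radius of convergence: R = |5 − z₀| = |12| = 12 (distance from z₀ to the singularity z = 5).

c_0 = 1/12, c_1 = 1/144, c_2 = 1/1728, c_3 = 1/20736; R = 12.


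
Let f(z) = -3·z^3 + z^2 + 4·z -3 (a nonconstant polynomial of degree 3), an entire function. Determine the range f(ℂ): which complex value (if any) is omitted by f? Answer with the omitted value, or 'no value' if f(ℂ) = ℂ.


Little Picard bounds the complement of f(ℂ) to at most one point.
For every w ∈ ℂ, the equation p(z) − w = 0 is a nonconstant polynomial in z and hence has at least one root by the fundamental theorem of algebra. So p is surjective onto ℂ, omitting no value.

Omitted value: no value.


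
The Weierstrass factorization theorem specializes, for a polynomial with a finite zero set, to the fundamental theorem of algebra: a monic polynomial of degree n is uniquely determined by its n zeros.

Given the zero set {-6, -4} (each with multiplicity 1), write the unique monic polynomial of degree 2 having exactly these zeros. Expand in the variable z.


The polynomial is p(z) = ∏_{α ∈ S} (z − α), where S = {-6, -4}.
Expanding the product yields: p(z) = z^2 + 10·z + 24.
The resulting polynomial has degree 2 and real coefficients as required.

p(z) = z^2 + 10·z + 24.


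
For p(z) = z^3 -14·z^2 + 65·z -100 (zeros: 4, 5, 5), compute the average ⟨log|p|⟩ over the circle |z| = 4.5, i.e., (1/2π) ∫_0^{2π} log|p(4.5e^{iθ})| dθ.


Zeros: 4, 5, 5; r = 4.5.
Inside |z| < r: 4. Outside (|z| ≥ r): 5, 5.
p(0) = -100, so log|p(0)| = log(100) = 4.6052.
Apply Jensen: I(r) = log|p(0)| + Σ_k log(r/|z_k|), summed over zeros inside |z| < r.
  log(r/|z_k|) for z_k = 4: log(4.5/4) = 0.1178
  Outside zeros (5, 5) contribute nothing to the Jensen sum.
Sum over inside zeros: 0.1178.
I(r) = log|p(0)| + (inside sum) = 4.6052 + 0.1178 = 4.7230.
Note: since some zeros are outside |z| ≤ r, the simplified n·log(r) form does NOT apply — only the inside zeros contribute.

I(r) ≈ 4.7230.


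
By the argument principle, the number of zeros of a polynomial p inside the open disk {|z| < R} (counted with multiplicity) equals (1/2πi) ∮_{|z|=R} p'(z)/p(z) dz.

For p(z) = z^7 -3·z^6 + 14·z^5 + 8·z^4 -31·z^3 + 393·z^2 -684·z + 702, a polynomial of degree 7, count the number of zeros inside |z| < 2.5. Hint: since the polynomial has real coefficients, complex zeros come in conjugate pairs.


The zeros of p are: (2 + 3i), (2 - 3i), -3, (1 + 1i), (1 - 1i), (0 + 3i), (0 - 3i).
Their magnitudes are: 3.606, 3.606, 3, 1.414, 1.414, 3, 3.
Zeros with |z| < R = 2.5: (1 + 1i), (1 - 1i).
Count = 2.
By the argument principle, (1/2πi) ∮_{|z|=R} p'(z)/p(z) dz equals exactly this count.

Number of zeros inside |z| < 2.5: 2.


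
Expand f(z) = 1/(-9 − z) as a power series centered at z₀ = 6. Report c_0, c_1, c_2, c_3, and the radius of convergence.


Let w = z − z₀, so z = z₀ + w.
Then -9 − z = -9 − (z₀ + w) = (-9 − z₀) − w = -15 − w.
f(z) = 1/(-15 − w) = (1/(-15)) · 1/(1 − w/(-15)) = Σ_{n≥0} w^n / (-15)^(n+1).
So c_n = 1/(-15)^(n+1):
  c_0 = 1/(-15)^1 = -1/15.
  c_1 = 1/(-15)^2 = 1/225.
  c_2 = 1/(-15)^3 = -1/3375.
  c_3 = 1/(-15)^4 = 1/50625.
The series is valid for |w/d| < 1, i.e. |z − z₀| < |d|.
Radius of convergence: R = |-9 − z₀| = |-15| = 15 (distance from z₀ to the singularity z = -9).

c_0 = -1/15, c_1 = 1/225, c_2 = -1/3375, c_3 = 1/50625; R = 15.


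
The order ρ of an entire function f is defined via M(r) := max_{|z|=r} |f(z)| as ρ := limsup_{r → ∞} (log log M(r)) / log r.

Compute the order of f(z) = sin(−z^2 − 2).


Write sin(w) = (e^{iw} ± e^{−iw})/(2 or 2i), so |sin(w)| ≤ e^{|w|}. With w = −z^2 − 2, |w| ≤ 1r^2 + 2 on |z|=r, giving M(r) ≤ e^{1r^2 + 2} and ρ ≤ 2. For the lower bound, choose z on |z|=r with -1z^2 purely imaginary of modulus 1r^2; then |sin(−z^2 − 2)| grows like e^{1r^2}/2, so ρ ≥ 2. Hence ρ = 2.
Therefore ρ = 2.

Order ρ = 2.


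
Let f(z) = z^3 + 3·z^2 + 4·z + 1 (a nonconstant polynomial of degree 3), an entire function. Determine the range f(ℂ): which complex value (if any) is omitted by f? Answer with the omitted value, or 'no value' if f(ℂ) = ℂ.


Little Picard bounds the complement of f(ℂ) to at most one point.
For every w ∈ ℂ, the equation p(z) − w = 0 is a nonconstant polynomial in z and hence has at least one root by the fundamental theorem of algebra. So p is surjective onto ℂ, omitting no value.

Omitted value: no value.


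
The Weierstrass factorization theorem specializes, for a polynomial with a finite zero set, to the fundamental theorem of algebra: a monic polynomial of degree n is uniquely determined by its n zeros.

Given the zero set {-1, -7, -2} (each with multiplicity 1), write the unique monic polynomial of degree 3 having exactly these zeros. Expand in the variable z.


The polynomial is p(z) = ∏_{α ∈ S} (z − α), where S = {-1, -7, -2}.
Expanding the product yields: p(z) = z^3 + 10·z^2 + 23·z + 14.
The resulting polynomial has degree 3 and real coefficients as required.

p(z) = z^3 + 10·z^2 + 23·z + 14.


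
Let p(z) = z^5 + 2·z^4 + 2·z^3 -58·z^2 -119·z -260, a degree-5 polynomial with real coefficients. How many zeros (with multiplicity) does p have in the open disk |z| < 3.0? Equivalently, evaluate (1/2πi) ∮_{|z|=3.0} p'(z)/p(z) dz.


The zeros of p are: (-1 + 2i), (-1 - 2i), (-2 + 3i), (-2 - 3i), 4.
Their magnitudes are: 2.236, 2.236, 3.606, 3.606, 4.
Zeros with |z| < R = 3.0: (-1 + 2i), (-1 - 2i).
Count = 2.
By the argument principle, (1/2πi) ∮_{|z|=R} p'(z)/p(z) dz equals exactly this count.

Number of zeros inside |z| < 3.0: 2.


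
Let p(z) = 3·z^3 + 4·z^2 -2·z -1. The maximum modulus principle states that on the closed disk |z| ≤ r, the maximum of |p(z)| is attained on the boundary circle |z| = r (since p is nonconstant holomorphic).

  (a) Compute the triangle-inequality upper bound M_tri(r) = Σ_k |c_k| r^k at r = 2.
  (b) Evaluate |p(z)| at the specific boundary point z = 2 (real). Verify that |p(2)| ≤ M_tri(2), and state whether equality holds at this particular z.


Coefficients: c_0 = -1, c_1 = -2, c_2 = 4, c_3 = 3. Radius r = 2.
Part (a). Triangle bound: M_tri(r) = Σ_k |c_k| r^k
  = |-1|·2^0 + |-2|·2^1 + |4|·2^2 + |3|·2^3
  = 1 + 4 + 16 + 24 = 45.
This bounds M(r) := max_{|z|=r} |p(z)| from above; equality holds iff all terms c_k z^k can be made to align in phase at a single z on |z|=r.
Part (b). At z = 2 (real, on the circle |z| = r):
  p(2) = (-1)·2^0 + (-2)·2^1 + (4)·2^2 + (3)·2^3 = 35.
  |p(2)| = 35.
Check: |p(2)| = 35 ≤ 45 = M_tri(2). ✓ Equality does not hold at z = 2 (the coefficients have mixed signs, so the terms do not all align in phase there).

M_tri(2) = 45; |p(2)| = 35; equality at z=2: no.


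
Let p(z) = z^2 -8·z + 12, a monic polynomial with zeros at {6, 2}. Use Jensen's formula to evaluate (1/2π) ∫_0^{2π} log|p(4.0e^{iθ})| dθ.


Zeros: 2, 6; r = 4.0.
Inside |z| < r: 2. Outside (|z| ≥ r): 6.
p(0) = 12, so log|p(0)| = log(12) = 2.4849.
Apply Jensen: I(r) = log|p(0)| + Σ_k log(r/|z_k|), summed over zeros inside |z| < r.
  log(r/|z_k|) for z_k = 2: log(4.0/2) = 0.6931
  Outside zeros (6) contribute nothing to the Jensen sum.
Sum over inside zeros: 0.6931.
I(r) = log|p(0)| + (inside sum) = 2.4849 + 0.6931 = 3.1781.
Note: since some zeros are outside |z| ≤ r, the simplified n·log(r) form does NOT apply — only the inside zeros contribute.

I(r) ≈ 3.1781.


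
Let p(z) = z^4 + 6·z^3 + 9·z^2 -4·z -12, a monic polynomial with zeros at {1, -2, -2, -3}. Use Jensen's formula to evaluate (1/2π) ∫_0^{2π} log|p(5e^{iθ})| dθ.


Zeros: -3, -2, -2, 1; r = 5.
Inside |z| < r: -3, -2, -2, 1. Outside (|z| ≥ r): ∅.
p(0) = -12, so log|p(0)| = log(12) = 2.4849.
Apply Jensen: I(r) = log|p(0)| + Σ_k log(r/|z_k|), summed over zeros inside |z| < r.
  log(r/|z_k|) for z_k = 1: log(5/1) = 1.6094
  log(r/|z_k|) for z_k = -2: log(5/2) = 0.9163
  log(r/|z_k|) for z_k = -2: log(5/2) = 0.9163
  log(r/|z_k|) for z_k = -3: log(5/3) = 0.5108
Sum over inside zeros: 3.9528.
I(r) = log|p(0)| + (inside sum) = 2.4849 + 3.9528 = 6.4378.
Closed form (all zeros inside, monic): I(r) = n·log(r) = 4·log(5) = 6.4378. ✓

I(r) ≈ 6.4378.


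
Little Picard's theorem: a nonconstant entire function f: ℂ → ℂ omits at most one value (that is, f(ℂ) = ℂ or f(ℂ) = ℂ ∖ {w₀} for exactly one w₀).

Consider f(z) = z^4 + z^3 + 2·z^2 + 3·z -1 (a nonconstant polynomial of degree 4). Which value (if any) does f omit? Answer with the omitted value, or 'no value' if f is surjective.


Little Picard bounds the complement of f(ℂ) to at most one point.
For every w ∈ ℂ, the equation p(z) − w = 0 is a nonconstant polynomial in z and hence has at least one root by the fundamental theorem of algebra. So p is surjective onto ℂ, omitting no value.

Omitted value: no value.


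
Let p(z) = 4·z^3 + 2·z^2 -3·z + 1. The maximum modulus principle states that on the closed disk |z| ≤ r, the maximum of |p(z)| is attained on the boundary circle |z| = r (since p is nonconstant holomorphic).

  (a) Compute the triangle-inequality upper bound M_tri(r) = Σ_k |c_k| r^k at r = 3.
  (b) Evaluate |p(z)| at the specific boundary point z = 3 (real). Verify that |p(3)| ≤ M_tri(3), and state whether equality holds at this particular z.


Coefficients: c_0 = 1, c_1 = -3, c_2 = 2, c_3 = 4. Radius r = 3.
Part (a). Triangle bound: M_tri(r) = Σ_k |c_k| r^k
  = |1|·3^0 + |-3|·3^1 + |2|·3^2 + |4|·3^3
  = 1 + 9 + 18 + 108 = 136.
This bounds M(r) := max_{|z|=r} |p(z)| from above; equality holds iff all terms c_k z^k can be made to align in phase at a single z on |z|=r.
Part (b). At z = 3 (real, on the circle |z| = r):
  p(3) = (1)·3^0 + (-3)·3^1 + (2)·3^2 + (4)·3^3 = 118.
  |p(3)| = 118.
Check: |p(3)| = 118 ≤ 136 = M_tri(3). ✓ Equality does not hold at z = 3 (the coefficients have mixed signs, so the terms do not all align in phase there).

M_tri(3) = 136; |p(3)| = 118; equality at z=3: no.


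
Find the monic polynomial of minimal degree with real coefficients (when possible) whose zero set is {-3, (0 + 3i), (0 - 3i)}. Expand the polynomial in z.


The polynomial is p(z) = ∏_{α ∈ S} (z − α), where S = {-3, (0 + 3i), (0 - 3i)}.
Expanding the product yields: p(z) = z^3 + 3·z^2 + 9·z + 27.
Note conjugate pairs combine to real quadratics: (z − (0+3i))(z − (0−3i)) = z² + 9.
The resulting polynomial has degree 3 and real coefficients as required.

p(z) = z^3 + 3·z^2 + 9·z + 27.


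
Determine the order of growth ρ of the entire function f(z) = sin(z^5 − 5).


Write sin(w) = (e^{iw} ± e^{−iw})/(2 or 2i), so |sin(w)| ≤ e^{|w|}. With w = z^5 − 5, |w| ≤ 1r^5 + 5 on |z|=r, giving M(r) ≤ e^{1r^5 + 5} and ρ ≤ 5. For the lower bound, choose z on |z|=r with 1z^5 purely imaginary of modulus 1r^5; then |sin(z^5 − 5)| grows like e^{1r^5}/2, so ρ ≥ 5. Hence ρ = 5.
Therefore ρ = 5.

Order ρ = 5.


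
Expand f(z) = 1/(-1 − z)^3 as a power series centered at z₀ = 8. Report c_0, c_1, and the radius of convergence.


Let w = z − z₀, so z = z₀ + w.
Then -1 − z = -1 − (z₀ + w) = (-1 − z₀) − w = -9 − w.
f(z) = 1/(-9 − w)^3 = (1/(-9)^3) · (1 − w/(-9))^{−3}.
By the binomial series (1−u)^{−3} = Σ_{n≥0} C(n+2, 2) u^n for |u|<1, with u = w/(-9):
  c_n = C(n+2, 2) / (-9)^(n+3).
  c_0 = 1/(-9)^3 = -1/729.
  c_1 = 3/(-9)^4 = 1/2187.
The series is valid for |w/d| < 1, i.e. |z − z₀| < |d|.
Radius of convergence: R = |-1 − z₀| = |-9| = 9 (distance from z₀ to the singularity z = -1).

c_0 = -1/729, c_1 = 1/2187; R = 9.


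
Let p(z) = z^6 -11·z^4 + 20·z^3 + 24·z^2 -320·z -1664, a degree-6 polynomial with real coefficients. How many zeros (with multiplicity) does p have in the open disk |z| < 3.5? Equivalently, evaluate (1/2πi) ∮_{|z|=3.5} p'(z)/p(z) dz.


The zeros of p are: -4, (-2 + 2i), (-2 - 2i), 4, (2 + 3i), (2 - 3i).
Their magnitudes are: 4, 2.828, 2.828, 4, 3.606, 3.606.
Zeros with |z| < R = 3.5: (-2 + 2i), (-2 - 2i).
Count = 2.
By the argument principle, (1/2πi) ∮_{|z|=R} p'(z)/p(z) dz equals exactly this count.

Number of zeros inside |z| < 3.5: 2.


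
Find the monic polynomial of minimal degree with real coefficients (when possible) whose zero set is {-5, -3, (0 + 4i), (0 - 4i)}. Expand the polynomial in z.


The polynomial is p(z) = ∏_{α ∈ S} (z − α), where S = {-5, -3, (0 + 4i), (0 - 4i)}.
Expanding the product yields: p(z) = z^4 + 8·z^3 + 31·z^2 + 128·z + 240.
Note conjugate pairs combine to real quadratics: (z − (0+4i))(z − (0−4i)) = z² + 16.
The resulting polynomial has degree 4 and real coefficients as required.

p(z) = z^4 + 8·z^3 + 31·z^2 + 128·z + 240.
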